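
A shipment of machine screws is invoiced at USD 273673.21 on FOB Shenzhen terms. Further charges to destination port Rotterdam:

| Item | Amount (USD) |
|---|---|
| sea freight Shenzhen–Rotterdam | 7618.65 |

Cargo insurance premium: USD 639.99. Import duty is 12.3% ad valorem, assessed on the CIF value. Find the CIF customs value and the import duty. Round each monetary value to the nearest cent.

CIF = FOB price + freight + insurance
CIF = 273673.21 + 7618.65 + 639.99 = 281931.85
Import duty = 281931.85 × 12.3% = 34677.62

CIF value: USD 281931.85; import duty: USD 34677.62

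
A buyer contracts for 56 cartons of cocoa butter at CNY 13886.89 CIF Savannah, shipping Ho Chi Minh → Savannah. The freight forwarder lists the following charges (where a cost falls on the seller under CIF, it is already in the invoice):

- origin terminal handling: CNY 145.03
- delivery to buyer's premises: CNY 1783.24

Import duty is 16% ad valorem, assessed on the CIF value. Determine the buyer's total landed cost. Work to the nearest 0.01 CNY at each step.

CIF: the seller pays costs through ocean freight and marine insurance to the destination port.
Already in the invoice (seller's account under CIF): origin terminal — exclude.
The CIF price already equals the CIF value: 13886.89
Import duty = 13886.89 × 16% = 2221.90
Buyer bears: delivery 1783.24 + duty 2221.90 = 4005.14
Landed cost = invoice 13886.89 + 4005.14 = 17892.03

Total landed cost: CNY 17892.03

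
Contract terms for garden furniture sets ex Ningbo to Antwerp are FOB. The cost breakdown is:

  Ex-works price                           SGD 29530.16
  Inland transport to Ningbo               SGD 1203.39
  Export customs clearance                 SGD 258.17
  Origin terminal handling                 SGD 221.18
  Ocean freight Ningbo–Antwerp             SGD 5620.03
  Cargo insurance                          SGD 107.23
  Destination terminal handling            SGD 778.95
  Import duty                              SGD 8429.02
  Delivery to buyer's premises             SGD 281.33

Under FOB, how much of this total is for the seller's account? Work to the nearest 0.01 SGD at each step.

FOB: the seller bears costs until goods are on board at the origin port; the buyer bears freight, insurance and all costs thereafter.
Seller's account: goods 29530.16 + inland to port 1203.39 + export clearance 258.17 + origin terminal 221.18 = 31212.90
Buyer's account: freight 5620.03 + insurance 107.23 + destination terminal 778.95 + duty 8429.02 + delivery 281.33 = 15216.56

Seller's account: SGD 31212.90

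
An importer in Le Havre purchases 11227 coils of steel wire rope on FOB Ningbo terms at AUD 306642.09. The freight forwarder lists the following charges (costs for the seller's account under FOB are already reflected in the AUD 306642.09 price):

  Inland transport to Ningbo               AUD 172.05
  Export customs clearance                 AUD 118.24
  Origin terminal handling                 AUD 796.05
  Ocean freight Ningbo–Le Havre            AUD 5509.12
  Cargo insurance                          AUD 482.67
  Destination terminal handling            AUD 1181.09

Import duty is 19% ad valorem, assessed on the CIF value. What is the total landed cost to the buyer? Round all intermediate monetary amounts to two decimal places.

Total landed cost: AUD 373215.41

FOB: the seller bears costs until goods are on board at the origin port; the buyer bears freight, insurance and all costs thereafter.
Already in the invoice (seller's account under FOB): inland to port, export clearance, origin terminal — exclude.
CIF value = FOB price + freight + insurance = 306642.09 + 5509.12 + 482.67 = 312633.88
Import duty = 312633.88 × 19% = 59400.44
Buyer bears: freight 5509.12 + insurance 482.67 + destination terminal 1181.09 + duty 59400.44 = 66573.32
Landed cost = invoice 306642.09 + 66573.32 = 373215.41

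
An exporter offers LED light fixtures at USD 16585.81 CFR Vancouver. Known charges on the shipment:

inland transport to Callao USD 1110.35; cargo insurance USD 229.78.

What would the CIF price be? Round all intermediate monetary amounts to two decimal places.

CIF price: USD 16815.59

Not relevant to the conversion: inland to port — on the seller under both CFR and CIF; already in the CFR price and stays in the CIF price.
From CFR to CIF, the seller additionally bears: insurance.
CIF price = 16585.81 + 229.78 = 16815.59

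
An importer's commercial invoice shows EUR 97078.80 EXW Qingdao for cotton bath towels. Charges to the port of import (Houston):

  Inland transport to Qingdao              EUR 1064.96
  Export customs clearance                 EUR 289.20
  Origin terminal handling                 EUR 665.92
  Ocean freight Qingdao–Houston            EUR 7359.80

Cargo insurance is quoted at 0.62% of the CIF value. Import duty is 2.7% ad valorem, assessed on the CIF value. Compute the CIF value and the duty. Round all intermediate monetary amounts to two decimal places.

CIF value: EUR 107122.84; import duty: EUR 2892.32

Let C be the CIF value. C = EXW price + pre-shipment costs + freight + 0.62% × C
C − 0.62% × C = 97078.80 + 1064.96 + 289.20 + 665.92 + 7359.80
0.9938 × C = 106458.68
C = 106458.68 / 0.9938 = 107122.84
Insurance premium = 0.62% × 107122.84 = 664.16
Import duty = 107122.84 × 2.7% = 2892.32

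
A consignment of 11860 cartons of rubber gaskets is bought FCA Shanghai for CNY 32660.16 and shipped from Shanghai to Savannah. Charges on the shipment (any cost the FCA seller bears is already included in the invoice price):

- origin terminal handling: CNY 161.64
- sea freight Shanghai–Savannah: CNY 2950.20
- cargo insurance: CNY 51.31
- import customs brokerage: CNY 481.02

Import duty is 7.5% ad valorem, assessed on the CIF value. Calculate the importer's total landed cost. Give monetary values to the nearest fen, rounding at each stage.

FCA: the seller delivers export-cleared goods to the carrier; the buyer bears costs from that point.
CIF value = FCA price + origin terminal + freight + insurance = 32660.16 + 161.64 + 2950.20 + 51.31 = 35823.31
Import duty = 35823.31 × 7.5% = 2686.75
Buyer bears: origin terminal 161.64 + freight 2950.20 + insurance 51.31 + brokerage 481.02 + duty 2686.75 = 6330.92
Landed cost = invoice 32660.16 + 6330.92 = 38991.08

Total landed cost: CNY 38991.08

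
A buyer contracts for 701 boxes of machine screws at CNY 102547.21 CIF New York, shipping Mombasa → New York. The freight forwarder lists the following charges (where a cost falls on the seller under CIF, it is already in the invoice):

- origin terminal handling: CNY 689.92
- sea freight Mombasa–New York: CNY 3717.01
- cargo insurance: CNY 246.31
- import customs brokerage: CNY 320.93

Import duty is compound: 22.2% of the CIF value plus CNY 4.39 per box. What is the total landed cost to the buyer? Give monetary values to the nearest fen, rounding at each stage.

Total landed cost: CNY 128711.01

CIF: the seller pays costs through ocean freight and marine insurance to the destination port.
Already in the invoice (seller's account under CIF): origin terminal, freight, insurance — exclude.
The CIF price already equals the CIF value: 102547.21
Ad valorem component: 102547.21 × 22.2% = 22765.48
Specific component: 701 × 4.39 = 3077.39
Import duty = 22765.48 + 3077.39 = 25842.87
Buyer bears: brokerage 320.93 + duty 25842.87 = 26163.80
Landed cost = invoice 102547.21 + 26163.80 = 128711.01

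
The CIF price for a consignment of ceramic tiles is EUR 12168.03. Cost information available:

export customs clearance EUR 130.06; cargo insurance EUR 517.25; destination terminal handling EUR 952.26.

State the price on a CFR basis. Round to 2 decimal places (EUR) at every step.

Not relevant to the conversion: export clearance — on the seller under both CIF and CFR; already in the CIF price and stays in the CFR price. destination terminal — on the buyer under both terms; not part of either seller's price.
From CIF to CFR, the seller no longer bears: insurance.
CFR price = 12168.03 − 517.25 = 11650.78

CFR price: EUR 11650.78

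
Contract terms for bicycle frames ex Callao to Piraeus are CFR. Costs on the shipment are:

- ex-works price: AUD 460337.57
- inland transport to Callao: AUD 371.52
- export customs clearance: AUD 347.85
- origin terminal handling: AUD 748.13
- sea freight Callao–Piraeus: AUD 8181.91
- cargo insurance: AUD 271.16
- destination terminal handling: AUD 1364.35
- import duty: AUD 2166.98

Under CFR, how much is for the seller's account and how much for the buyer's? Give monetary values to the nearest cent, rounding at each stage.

CFR: the seller pays costs through ocean freight to the destination port, but not insurance.
Seller's account: goods 460337.57 + inland to port 371.52 + export clearance 347.85 + origin terminal 748.13 + freight 8181.91 = 469986.98
Buyer's account: insurance 271.16 + destination terminal 1364.35 + duty 2166.98 = 3802.49

Seller: AUD 469986.98; buyer: AUD 3802.49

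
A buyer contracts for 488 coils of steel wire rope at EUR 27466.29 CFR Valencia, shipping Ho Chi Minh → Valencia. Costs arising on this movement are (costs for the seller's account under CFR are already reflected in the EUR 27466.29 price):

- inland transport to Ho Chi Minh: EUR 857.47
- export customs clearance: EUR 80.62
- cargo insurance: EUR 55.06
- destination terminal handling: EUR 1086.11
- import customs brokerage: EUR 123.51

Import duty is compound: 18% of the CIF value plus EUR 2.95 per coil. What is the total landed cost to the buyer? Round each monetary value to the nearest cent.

Total landed cost: EUR 35124.41

CFR: the seller pays costs through ocean freight to the destination port, but not insurance.
Already in the invoice (seller's account under CFR): inland to port, export clearance — exclude.
CIF value = CFR price + insurance = 27466.29 + 55.06 = 27521.35
Ad valorem component: 27521.35 × 18% = 4953.84
Specific component: 488 × 2.95 = 1439.60
Import duty = 4953.84 + 1439.60 = 6393.44
Buyer bears: insurance 55.06 + destination terminal 1086.11 + brokerage 123.51 + duty 6393.44 = 7658.12
Landed cost = invoice 27466.29 + 7658.12 = 35124.41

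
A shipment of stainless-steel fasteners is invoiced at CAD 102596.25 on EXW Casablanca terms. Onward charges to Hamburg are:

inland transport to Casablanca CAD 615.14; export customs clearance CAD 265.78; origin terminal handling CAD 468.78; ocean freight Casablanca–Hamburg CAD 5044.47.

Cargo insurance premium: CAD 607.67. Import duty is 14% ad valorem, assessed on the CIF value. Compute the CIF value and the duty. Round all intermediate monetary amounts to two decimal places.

CIF = EXW price + pre-shipment costs + freight + insurance
CIF = 102596.25 + 615.14 + 265.78 + 468.78 + 5044.47 + 607.67 = 109598.09
Import duty = 109598.09 × 14% = 15343.73

CIF value: CAD 109598.09; import duty: CAD 15343.73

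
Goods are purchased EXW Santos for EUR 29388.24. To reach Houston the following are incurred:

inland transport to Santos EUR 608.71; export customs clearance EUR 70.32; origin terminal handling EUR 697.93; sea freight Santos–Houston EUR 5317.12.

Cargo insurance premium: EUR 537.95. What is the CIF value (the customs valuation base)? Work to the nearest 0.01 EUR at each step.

CIF value: EUR 36620.27

CIF = EXW price + pre-shipment costs + freight + insurance
CIF = 29388.24 + 608.71 + 70.32 + 697.93 + 5317.12 + 537.95 = 36620.27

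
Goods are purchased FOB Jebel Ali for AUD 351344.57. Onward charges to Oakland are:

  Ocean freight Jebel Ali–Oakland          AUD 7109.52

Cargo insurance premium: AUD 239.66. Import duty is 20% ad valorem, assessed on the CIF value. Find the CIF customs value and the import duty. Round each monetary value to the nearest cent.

CIF value: AUD 358693.75; import duty: AUD 71738.75

CIF = FOB price + freight + insurance
CIF = 351344.57 + 7109.52 + 239.66 = 358693.75
Import duty = 358693.75 × 20% = 71738.75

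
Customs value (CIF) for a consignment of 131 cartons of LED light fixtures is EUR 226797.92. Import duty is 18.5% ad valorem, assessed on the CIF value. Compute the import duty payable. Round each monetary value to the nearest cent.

Import duty = 226797.92 × 18.5% = 41957.62

Import duty: EUR 41957.62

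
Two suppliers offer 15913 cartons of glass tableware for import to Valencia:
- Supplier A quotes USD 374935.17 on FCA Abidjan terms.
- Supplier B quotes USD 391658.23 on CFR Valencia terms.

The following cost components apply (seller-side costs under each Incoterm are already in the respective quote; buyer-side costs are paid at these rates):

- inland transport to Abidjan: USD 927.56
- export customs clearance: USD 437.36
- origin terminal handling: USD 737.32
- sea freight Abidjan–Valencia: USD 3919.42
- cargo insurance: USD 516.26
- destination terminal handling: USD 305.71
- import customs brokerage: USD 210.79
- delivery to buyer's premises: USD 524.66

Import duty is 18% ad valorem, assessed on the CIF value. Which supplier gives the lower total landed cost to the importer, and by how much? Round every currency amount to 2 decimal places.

Supplier A (FCA):
CIF value = FCA price + origin terminal + freight + insurance = 374935.17 + 737.32 + 3919.42 + 516.26 = 380108.17
Import duty = 380108.17 × 18% = 68419.47
Buyer bears (A): 737.32 + 3919.42 + 516.26 + 305.71 + 210.79 + 524.66 = 6214.16
Landed cost (A) = invoice 374935.17 + 6214.16 + duty 68419.47 = 449568.80
Supplier B (CFR):
CIF value = CFR price + insurance = 391658.23 + 516.26 = 392174.49
Import duty = 392174.49 × 18% = 70591.41
Buyer bears (B): 516.26 + 305.71 + 210.79 + 524.66 = 1557.42
Landed cost (B) = invoice 391658.23 + 1557.42 + duty 70591.41 = 463807.06
Difference = |449568.80 − 463807.06| = 14238.26

Supplier A is cheaper by USD 14238.26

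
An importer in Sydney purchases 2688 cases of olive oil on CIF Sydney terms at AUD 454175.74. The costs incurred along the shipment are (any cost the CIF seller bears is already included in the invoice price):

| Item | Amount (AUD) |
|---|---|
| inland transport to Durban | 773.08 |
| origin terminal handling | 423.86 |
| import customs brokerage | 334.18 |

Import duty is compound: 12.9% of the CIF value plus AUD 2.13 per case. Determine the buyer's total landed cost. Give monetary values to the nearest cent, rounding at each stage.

CIF: the seller pays costs through ocean freight and marine insurance to the destination port.
Already in the invoice (seller's account under CIF): inland to port, origin terminal — exclude.
The CIF price already equals the CIF value: 454175.74
Ad valorem component: 454175.74 × 12.9% = 58588.67
Specific component: 2688 × 2.13 = 5725.44
Import duty = 58588.67 + 5725.44 = 64314.11
Buyer bears: brokerage 334.18 + duty 64314.11 = 64648.29
Landed cost = invoice 454175.74 + 64648.29 = 518824.03

Total landed cost: AUD 518824.03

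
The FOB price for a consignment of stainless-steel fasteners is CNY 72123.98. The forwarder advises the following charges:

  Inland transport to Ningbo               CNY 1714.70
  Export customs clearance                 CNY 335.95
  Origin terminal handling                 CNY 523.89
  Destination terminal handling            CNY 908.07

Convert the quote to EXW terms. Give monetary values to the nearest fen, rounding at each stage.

EXW price: CNY 69549.44

Not relevant to the conversion: destination terminal — on the buyer under both terms; not part of either seller's price.
From FOB to EXW, the seller no longer bears: inland to port, export clearance, origin terminal.
EXW price = 72123.98 − 1714.70 − 335.95 − 523.89 = 69549.44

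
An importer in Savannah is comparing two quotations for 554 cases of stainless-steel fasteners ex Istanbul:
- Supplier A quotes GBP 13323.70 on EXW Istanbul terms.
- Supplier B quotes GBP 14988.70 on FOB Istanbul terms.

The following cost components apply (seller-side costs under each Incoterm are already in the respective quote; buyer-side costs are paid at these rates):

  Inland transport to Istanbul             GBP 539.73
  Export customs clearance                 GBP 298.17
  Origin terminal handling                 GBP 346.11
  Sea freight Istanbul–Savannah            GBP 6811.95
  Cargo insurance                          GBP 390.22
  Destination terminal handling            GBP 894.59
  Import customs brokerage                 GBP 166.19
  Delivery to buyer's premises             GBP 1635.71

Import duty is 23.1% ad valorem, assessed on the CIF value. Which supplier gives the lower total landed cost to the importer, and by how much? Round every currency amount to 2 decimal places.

Supplier A is cheaper by GBP 592.10

Supplier A (EXW):
CIF value = EXW price + inland to port + export clearance + origin terminal + freight + insurance = 13323.70 + 539.73 + 298.17 + 346.11 + 6811.95 + 390.22 = 21709.88
Import duty = 21709.88 × 23.1% = 5014.98
Buyer bears (A): 539.73 + 298.17 + 346.11 + 6811.95 + 390.22 + 894.59 + 166.19 + 1635.71 = 11082.67
Landed cost (A) = invoice 13323.70 + 11082.67 + duty 5014.98 = 29421.35
Supplier B (FOB):
CIF value = FOB price + freight + insurance = 14988.70 + 6811.95 + 390.22 = 22190.87
Import duty = 22190.87 × 23.1% = 5126.09
Buyer bears (B): 6811.95 + 390.22 + 894.59 + 166.19 + 1635.71 = 9898.66
Landed cost (B) = invoice 14988.70 + 9898.66 + duty 5126.09 = 30013.45
Difference = |29421.35 − 30013.45| = 592.10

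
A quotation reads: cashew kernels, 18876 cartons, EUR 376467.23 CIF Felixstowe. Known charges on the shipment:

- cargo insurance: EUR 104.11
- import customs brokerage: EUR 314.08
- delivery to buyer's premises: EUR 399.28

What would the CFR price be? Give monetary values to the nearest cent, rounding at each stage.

Not relevant to the conversion: brokerage, delivery — on the buyer under both terms; not part of either seller's price.
From CIF to CFR, the seller no longer bears: insurance.
CFR price = 376467.23 − 104.11 = 376363.12

CFR price: EUR 376363.12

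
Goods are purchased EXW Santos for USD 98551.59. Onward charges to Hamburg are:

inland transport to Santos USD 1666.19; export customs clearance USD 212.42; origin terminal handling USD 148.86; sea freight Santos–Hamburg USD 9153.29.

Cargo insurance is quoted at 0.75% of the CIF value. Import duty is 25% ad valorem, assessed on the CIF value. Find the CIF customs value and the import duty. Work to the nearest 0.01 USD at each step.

Let C be the CIF value. C = EXW price + pre-shipment costs + freight + 0.75% × C
C − 0.75% × C = 98551.59 + 1666.19 + 212.42 + 148.86 + 9153.29
0.9925 × C = 109732.35
C = 109732.35 / 0.9925 = 110561.56
Insurance premium = 0.75% × 110561.56 = 829.21
Import duty = 110561.56 × 25% = 27640.39

CIF value: USD 110561.56; import duty: USD 27640.39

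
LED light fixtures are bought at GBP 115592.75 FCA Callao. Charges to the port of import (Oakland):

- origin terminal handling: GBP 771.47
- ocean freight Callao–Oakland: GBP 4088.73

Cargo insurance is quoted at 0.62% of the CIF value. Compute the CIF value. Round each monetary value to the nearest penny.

Let C be the CIF value. C = FCA price + pre-shipment costs + freight + 0.62% × C
C − 0.62% × C = 115592.75 + 771.47 + 4088.73
0.9938 × C = 120452.95
C = 120452.95 / 0.9938 = 121204.42
Insurance premium = 0.62% × 121204.42 = 751.47

CIF value: GBP 121204.42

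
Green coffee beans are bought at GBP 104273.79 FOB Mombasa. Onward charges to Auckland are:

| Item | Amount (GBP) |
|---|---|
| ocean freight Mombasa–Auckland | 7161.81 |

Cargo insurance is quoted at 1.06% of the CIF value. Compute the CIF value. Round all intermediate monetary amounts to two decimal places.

CIF value: GBP 112629.47

Let C be the CIF value. C = FOB price + freight + 1.06% × C
C − 1.06% × C = 104273.79 + 7161.81
0.9894 × C = 111435.60
C = 111435.60 / 0.9894 = 112629.47
Insurance premium = 1.06% × 112629.47 = 1193.87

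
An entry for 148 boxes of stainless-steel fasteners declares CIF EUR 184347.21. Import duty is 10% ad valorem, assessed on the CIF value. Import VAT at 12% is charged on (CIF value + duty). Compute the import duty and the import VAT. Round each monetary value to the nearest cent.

Import duty = 184347.21 × 10% = 18434.72
VAT base = CIF + duty = 184347.21 + 18434.72 = 202781.93
Import VAT = 202781.93 × 12% = 24333.83

Import duty: EUR 18434.72; import VAT: EUR 24333.83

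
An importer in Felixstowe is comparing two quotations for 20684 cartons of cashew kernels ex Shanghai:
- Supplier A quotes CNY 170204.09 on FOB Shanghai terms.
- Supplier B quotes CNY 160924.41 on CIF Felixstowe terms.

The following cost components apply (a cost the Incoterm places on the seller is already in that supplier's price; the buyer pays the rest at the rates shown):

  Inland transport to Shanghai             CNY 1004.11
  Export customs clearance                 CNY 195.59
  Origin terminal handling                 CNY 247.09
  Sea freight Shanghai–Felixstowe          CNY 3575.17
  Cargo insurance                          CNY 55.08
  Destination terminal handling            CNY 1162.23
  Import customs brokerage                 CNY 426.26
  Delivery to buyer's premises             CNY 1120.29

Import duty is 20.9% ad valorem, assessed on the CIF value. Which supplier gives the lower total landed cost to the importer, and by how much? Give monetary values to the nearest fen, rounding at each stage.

Supplier A (FOB):
CIF value = FOB price + freight + insurance = 170204.09 + 3575.17 + 55.08 = 173834.34
Import duty = 173834.34 × 20.9% = 36331.38
Buyer bears (A): 3575.17 + 55.08 + 1162.23 + 426.26 + 1120.29 = 6339.03
Landed cost (A) = invoice 170204.09 + 6339.03 + duty 36331.38 = 212874.50
Supplier B (CIF):
The CIF price already equals the CIF value: 160924.41
Import duty = 160924.41 × 20.9% = 33633.20
Buyer bears (B): 1162.23 + 426.26 + 1120.29 = 2708.78
Landed cost (B) = invoice 160924.41 + 2708.78 + duty 33633.20 = 197266.39
Difference = |212874.50 − 197266.39| = 15608.11

Supplier B is cheaper by CNY 15608.11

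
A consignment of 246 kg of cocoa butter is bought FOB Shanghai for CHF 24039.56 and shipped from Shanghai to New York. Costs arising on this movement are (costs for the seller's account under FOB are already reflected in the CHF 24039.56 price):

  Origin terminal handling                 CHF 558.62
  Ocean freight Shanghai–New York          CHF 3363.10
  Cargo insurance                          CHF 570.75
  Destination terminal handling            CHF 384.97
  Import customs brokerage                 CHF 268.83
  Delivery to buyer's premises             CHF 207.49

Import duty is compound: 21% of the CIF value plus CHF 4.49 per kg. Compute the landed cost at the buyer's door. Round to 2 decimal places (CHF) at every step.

FOB: the seller bears costs until goods are on board at the origin port; the buyer bears freight, insurance and all costs thereafter.
Already in the invoice (seller's account under FOB): origin terminal — exclude.
CIF value = FOB price + freight + insurance = 24039.56 + 3363.10 + 570.75 = 27973.41
Ad valorem component: 27973.41 × 21% = 5874.42
Specific component: 246 × 4.49 = 1104.54
Import duty = 5874.42 + 1104.54 = 6978.96
Buyer bears: freight 3363.10 + insurance 570.75 + destination terminal 384.97 + brokerage 268.83 + delivery 207.49 + duty 6978.96 = 11774.10
Landed cost = invoice 24039.56 + 11774.10 = 35813.66

Total landed cost: CHF 35813.66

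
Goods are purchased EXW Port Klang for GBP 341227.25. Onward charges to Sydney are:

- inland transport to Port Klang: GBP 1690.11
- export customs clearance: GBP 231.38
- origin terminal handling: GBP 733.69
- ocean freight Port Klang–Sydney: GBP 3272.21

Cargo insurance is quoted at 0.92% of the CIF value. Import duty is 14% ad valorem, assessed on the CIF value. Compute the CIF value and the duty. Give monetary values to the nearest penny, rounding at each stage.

CIF value: GBP 350378.12; import duty: GBP 49052.94

Let C be the CIF value. C = EXW price + pre-shipment costs + freight + 0.92% × C
C − 0.92% × C = 341227.25 + 1690.11 + 231.38 + 733.69 + 3272.21
0.9908 × C = 347154.64
C = 347154.64 / 0.9908 = 350378.12
Insurance premium = 0.92% × 350378.12 = 3223.48
Import duty = 350378.12 × 14% = 49052.94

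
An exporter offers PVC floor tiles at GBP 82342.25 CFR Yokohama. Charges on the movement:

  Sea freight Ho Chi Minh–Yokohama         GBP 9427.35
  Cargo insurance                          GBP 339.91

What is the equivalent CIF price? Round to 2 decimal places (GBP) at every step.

Not relevant to the conversion: freight — on the seller under both CFR and CIF; already in the CFR price and stays in the CIF price.
From CFR to CIF, the seller additionally bears: insurance.
CIF price = 82342.25 + 339.91 = 82682.16

CIF price: GBP 82682.16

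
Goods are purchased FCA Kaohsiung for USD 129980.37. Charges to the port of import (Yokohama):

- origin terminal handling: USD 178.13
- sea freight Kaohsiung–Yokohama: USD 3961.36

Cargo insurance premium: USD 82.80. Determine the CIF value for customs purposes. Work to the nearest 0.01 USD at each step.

CIF value: USD 134202.66

CIF = FCA price + pre-shipment costs + freight + insurance
CIF = 129980.37 + 178.13 + 3961.36 + 82.80 = 134202.66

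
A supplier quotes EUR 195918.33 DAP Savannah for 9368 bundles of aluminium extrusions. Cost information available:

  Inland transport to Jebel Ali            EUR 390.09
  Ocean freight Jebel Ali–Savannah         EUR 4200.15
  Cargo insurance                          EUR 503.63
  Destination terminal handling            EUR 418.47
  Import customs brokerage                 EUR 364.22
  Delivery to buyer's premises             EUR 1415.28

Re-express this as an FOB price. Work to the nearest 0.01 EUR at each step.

Not relevant to the conversion: inland to port — on the seller under both DAP and FOB; already in the DAP price and stays in the FOB price. brokerage — on the buyer under both terms; not part of either seller's price.
From DAP to FOB, the seller no longer bears: freight, insurance, destination terminal, delivery.
FOB price = 195918.33 − 4200.15 − 503.63 − 418.47 − 1415.28 = 189380.80

FOB price: EUR 189380.80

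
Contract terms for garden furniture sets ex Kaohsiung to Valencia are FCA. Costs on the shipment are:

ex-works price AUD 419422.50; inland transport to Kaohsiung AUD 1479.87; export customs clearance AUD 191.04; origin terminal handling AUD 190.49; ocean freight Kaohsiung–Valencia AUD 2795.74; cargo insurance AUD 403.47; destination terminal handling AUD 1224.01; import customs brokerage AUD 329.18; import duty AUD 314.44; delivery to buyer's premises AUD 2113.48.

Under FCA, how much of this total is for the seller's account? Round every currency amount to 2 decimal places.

Seller's account: AUD 421093.41

FCA: the seller delivers export-cleared goods to the carrier; the buyer bears costs from that point.
Seller's account: goods 419422.50 + inland to port 1479.87 + export clearance 191.04 = 421093.41
Buyer's account: origin terminal 190.49 + freight 2795.74 + insurance 403.47 + destination terminal 1224.01 + brokerage 329.18 + duty 314.44 + delivery 2113.48 = 7370.81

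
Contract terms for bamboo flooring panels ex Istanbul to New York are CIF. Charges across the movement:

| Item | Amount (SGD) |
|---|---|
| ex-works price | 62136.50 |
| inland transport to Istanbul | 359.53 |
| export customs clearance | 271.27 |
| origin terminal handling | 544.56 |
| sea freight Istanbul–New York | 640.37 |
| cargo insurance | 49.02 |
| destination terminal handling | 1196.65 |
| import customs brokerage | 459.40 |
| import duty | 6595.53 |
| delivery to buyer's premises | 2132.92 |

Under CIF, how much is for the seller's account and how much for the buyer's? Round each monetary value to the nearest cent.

CIF: the seller pays costs through ocean freight and marine insurance to the destination port.
Seller's account: goods 62136.50 + inland to port 359.53 + export clearance 271.27 + origin terminal 544.56 + freight 640.37 + insurance 49.02 = 64001.25
Buyer's account: destination terminal 1196.65 + brokerage 459.40 + duty 6595.53 + delivery 2132.92 = 10384.50

Seller: SGD 64001.25; buyer: SGD 10384.50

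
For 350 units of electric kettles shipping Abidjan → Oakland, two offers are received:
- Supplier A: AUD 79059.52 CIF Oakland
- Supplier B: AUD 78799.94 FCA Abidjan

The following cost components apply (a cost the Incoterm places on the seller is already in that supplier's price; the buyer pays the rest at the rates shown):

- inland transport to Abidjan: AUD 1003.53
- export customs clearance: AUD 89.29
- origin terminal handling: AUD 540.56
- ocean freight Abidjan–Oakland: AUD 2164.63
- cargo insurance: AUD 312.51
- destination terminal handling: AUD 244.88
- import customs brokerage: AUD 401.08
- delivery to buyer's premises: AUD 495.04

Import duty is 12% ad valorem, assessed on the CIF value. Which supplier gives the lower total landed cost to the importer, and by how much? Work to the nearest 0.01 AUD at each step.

Supplier A (CIF):
The CIF price already equals the CIF value: 79059.52
Import duty = 79059.52 × 12% = 9487.14
Buyer bears (A): 244.88 + 401.08 + 495.04 = 1141.00
Landed cost (A) = invoice 79059.52 + 1141.00 + duty 9487.14 = 89687.66
Supplier B (FCA):
CIF value = FCA price + origin terminal + freight + insurance = 78799.94 + 540.56 + 2164.63 + 312.51 = 81817.64
Import duty = 81817.64 × 12% = 9818.12
Buyer bears (B): 540.56 + 2164.63 + 312.51 + 244.88 + 401.08 + 495.04 = 4158.70
Landed cost (B) = invoice 78799.94 + 4158.70 + duty 9818.12 = 92776.76
Difference = |89687.66 − 92776.76| = 3089.10

Supplier A is cheaper by AUD 3089.10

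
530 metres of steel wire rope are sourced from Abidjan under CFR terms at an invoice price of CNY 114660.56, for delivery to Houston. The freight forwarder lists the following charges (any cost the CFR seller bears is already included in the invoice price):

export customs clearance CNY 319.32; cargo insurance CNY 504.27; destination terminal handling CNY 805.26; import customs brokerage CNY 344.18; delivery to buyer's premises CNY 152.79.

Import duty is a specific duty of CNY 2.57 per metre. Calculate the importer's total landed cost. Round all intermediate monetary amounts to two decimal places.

Total landed cost: CNY 117829.16

CFR: the seller pays costs through ocean freight to the destination port, but not insurance.
Already in the invoice (seller's account under CFR): export clearance — exclude.
CIF value = CFR price + insurance = 114660.56 + 504.27 = 115164.83
Import duty = 530 × 2.57 = 1362.10
Buyer bears: insurance 504.27 + destination terminal 805.26 + brokerage 344.18 + delivery 152.79 + duty 1362.10 = 3168.60
Landed cost = invoice 114660.56 + 3168.60 = 117829.16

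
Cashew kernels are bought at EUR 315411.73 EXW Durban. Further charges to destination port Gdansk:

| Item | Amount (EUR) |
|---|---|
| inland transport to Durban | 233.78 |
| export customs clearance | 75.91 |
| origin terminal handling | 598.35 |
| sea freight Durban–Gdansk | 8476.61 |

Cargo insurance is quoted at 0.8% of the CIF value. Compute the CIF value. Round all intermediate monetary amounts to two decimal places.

CIF value: EUR 327415.71

Let C be the CIF value. C = EXW price + pre-shipment costs + freight + 0.8% × C
C − 0.8% × C = 315411.73 + 233.78 + 75.91 + 598.35 + 8476.61
0.992 × C = 324796.38
C = 324796.38 / 0.992 = 327415.71
Insurance premium = 0.8% × 327415.71 = 2619.33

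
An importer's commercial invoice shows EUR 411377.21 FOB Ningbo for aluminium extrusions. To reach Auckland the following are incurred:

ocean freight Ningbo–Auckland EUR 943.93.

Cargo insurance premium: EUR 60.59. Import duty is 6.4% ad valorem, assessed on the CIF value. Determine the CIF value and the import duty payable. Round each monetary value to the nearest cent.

CIF = FOB price + freight + insurance
CIF = 411377.21 + 943.93 + 60.59 = 412381.73
Import duty = 412381.73 × 6.4% = 26392.43

CIF value: EUR 412381.73; import duty: EUR 26392.43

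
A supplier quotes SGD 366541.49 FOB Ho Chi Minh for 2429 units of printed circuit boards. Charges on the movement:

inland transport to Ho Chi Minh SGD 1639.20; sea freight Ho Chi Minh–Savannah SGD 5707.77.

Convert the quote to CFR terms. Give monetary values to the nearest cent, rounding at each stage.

CFR price: SGD 372249.26

Not relevant to the conversion: inland to port — on the seller under both FOB and CFR; already in the FOB price and stays in the CFR price.
From FOB to CFR, the seller additionally bears: freight.
CFR price = 366541.49 + 5707.77 = 372249.26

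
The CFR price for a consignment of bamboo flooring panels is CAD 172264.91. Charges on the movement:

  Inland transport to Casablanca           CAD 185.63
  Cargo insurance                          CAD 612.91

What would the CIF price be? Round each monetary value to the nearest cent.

Not relevant to the conversion: inland to port — on the seller under both CFR and CIF; already in the CFR price and stays in the CIF price.
From CFR to CIF, the seller additionally bears: insurance.
CIF price = 172264.91 + 612.91 = 172877.82

CIF price: CAD 172877.82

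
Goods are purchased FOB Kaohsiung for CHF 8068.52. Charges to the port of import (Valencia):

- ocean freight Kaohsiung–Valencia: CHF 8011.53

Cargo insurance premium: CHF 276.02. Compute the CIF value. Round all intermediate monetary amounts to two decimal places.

CIF value: CHF 16356.07

CIF = FOB price + freight + insurance
CIF = 8068.52 + 8011.53 + 276.02 = 16356.07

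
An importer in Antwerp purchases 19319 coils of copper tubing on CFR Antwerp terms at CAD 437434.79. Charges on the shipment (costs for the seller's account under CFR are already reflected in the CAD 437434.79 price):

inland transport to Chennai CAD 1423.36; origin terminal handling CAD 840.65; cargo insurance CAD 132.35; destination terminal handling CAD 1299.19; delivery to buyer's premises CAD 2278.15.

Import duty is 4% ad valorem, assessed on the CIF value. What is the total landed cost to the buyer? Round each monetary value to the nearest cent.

CFR: the seller pays costs through ocean freight to the destination port, but not insurance.
Already in the invoice (seller's account under CFR): inland to port, origin terminal — exclude.
CIF value = CFR price + insurance = 437434.79 + 132.35 = 437567.14
Import duty = 437567.14 × 4% = 17502.69
Buyer bears: insurance 132.35 + destination terminal 1299.19 + delivery 2278.15 + duty 17502.69 = 21212.38
Landed cost = invoice 437434.79 + 21212.38 = 458647.17

Total landed cost: CAD 458647.17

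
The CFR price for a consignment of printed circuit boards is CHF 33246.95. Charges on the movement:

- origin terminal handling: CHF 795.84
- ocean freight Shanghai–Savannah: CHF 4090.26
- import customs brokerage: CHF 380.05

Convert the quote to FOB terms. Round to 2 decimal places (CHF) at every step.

Not relevant to the conversion: origin terminal — on the seller under both CFR and FOB; already in the CFR price and stays in the FOB price. brokerage — on the buyer under both terms; not part of either seller's price.
From CFR to FOB, the seller no longer bears: freight.
FOB price = 33246.95 − 4090.26 = 29156.69

FOB price: CHF 29156.69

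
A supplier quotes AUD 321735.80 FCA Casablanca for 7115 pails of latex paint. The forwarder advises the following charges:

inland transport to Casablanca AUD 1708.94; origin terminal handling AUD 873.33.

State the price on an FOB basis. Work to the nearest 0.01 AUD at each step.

Not relevant to the conversion: inland to port — on the seller under both FCA and FOB; already in the FCA price and stays in the FOB price.
From FCA to FOB, the seller additionally bears: origin terminal.
FOB price = 321735.80 + 873.33 = 322609.13

FOB price: AUD 322609.13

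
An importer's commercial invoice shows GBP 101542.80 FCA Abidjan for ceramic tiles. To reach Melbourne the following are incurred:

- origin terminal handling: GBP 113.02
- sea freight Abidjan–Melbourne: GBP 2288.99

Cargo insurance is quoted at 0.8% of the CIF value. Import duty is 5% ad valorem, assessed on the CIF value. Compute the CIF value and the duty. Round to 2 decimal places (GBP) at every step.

Let C be the CIF value. C = FCA price + pre-shipment costs + freight + 0.8% × C
C − 0.8% × C = 101542.80 + 113.02 + 2288.99
0.992 × C = 103944.81
C = 103944.81 / 0.992 = 104783.07
Insurance premium = 0.8% × 104783.07 = 838.26
Import duty = 104783.07 × 5% = 5239.15

CIF value: GBP 104783.07; import duty: GBP 5239.15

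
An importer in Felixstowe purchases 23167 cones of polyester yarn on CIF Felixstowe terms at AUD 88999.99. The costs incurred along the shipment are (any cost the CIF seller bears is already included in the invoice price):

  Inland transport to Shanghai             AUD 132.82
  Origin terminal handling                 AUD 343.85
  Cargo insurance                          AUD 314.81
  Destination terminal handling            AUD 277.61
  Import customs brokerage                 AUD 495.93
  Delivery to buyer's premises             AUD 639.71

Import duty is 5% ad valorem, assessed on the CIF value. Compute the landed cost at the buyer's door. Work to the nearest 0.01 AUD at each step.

CIF: the seller pays costs through ocean freight and marine insurance to the destination port.
Already in the invoice (seller's account under CIF): inland to port, origin terminal, insurance — exclude.
The CIF price already equals the CIF value: 88999.99
Import duty = 88999.99 × 5% = 4450.00
Buyer bears: destination terminal 277.61 + brokerage 495.93 + delivery 639.71 + duty 4450.00 = 5863.25
Landed cost = invoice 88999.99 + 5863.25 = 94863.24

Total landed cost: AUD 94863.24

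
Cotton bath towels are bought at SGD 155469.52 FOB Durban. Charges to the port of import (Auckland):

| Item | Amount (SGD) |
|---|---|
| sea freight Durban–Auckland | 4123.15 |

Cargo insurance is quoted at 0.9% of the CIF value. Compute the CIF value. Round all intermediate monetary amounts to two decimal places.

CIF value: SGD 161042.05

Let C be the CIF value. C = FOB price + freight + 0.9% × C
C − 0.9% × C = 155469.52 + 4123.15
0.991 × C = 159592.67
C = 159592.67 / 0.991 = 161042.05
Insurance premium = 0.9% × 161042.05 = 1449.38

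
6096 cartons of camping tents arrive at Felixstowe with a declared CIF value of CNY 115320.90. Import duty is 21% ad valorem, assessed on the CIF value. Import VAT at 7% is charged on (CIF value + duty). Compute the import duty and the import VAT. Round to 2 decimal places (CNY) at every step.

Import duty: CNY 24217.39; import VAT: CNY 9767.68

Import duty = 115320.90 × 21% = 24217.39
VAT base = CIF + duty = 115320.90 + 24217.39 = 139538.29
Import VAT = 139538.29 × 7% = 9767.68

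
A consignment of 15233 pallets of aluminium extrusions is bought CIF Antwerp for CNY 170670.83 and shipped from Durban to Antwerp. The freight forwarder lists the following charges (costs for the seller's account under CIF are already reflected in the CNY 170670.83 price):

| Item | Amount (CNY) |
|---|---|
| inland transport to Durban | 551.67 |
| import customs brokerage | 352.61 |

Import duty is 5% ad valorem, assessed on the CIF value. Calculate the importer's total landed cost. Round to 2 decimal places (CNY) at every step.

CIF: the seller pays costs through ocean freight and marine insurance to the destination port.
Already in the invoice (seller's account under CIF): inland to port — exclude.
The CIF price already equals the CIF value: 170670.83
Import duty = 170670.83 × 5% = 8533.54
Buyer bears: brokerage 352.61 + duty 8533.54 = 8886.15
Landed cost = invoice 170670.83 + 8886.15 = 179556.98

Total landed cost: CNY 179556.98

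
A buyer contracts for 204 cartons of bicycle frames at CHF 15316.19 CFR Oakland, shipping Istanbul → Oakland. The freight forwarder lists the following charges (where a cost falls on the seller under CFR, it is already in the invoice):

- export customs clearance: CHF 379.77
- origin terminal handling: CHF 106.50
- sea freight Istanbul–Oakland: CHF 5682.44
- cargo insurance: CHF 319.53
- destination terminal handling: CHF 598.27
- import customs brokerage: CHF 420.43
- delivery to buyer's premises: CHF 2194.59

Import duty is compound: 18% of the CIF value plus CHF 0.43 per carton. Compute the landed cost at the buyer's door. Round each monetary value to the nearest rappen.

Total landed cost: CHF 21751.16

CFR: the seller pays costs through ocean freight to the destination port, but not insurance.
Already in the invoice (seller's account under CFR): export clearance, origin terminal, freight — exclude.
CIF value = CFR price + insurance = 15316.19 + 319.53 = 15635.72
Ad valorem component: 15635.72 × 18% = 2814.43
Specific component: 204 × 0.43 = 87.72
Import duty = 2814.43 + 87.72 = 2902.15
Buyer bears: insurance 319.53 + destination terminal 598.27 + brokerage 420.43 + delivery 2194.59 + duty 2902.15 = 6434.97
Landed cost = invoice 15316.19 + 6434.97 = 21751.16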